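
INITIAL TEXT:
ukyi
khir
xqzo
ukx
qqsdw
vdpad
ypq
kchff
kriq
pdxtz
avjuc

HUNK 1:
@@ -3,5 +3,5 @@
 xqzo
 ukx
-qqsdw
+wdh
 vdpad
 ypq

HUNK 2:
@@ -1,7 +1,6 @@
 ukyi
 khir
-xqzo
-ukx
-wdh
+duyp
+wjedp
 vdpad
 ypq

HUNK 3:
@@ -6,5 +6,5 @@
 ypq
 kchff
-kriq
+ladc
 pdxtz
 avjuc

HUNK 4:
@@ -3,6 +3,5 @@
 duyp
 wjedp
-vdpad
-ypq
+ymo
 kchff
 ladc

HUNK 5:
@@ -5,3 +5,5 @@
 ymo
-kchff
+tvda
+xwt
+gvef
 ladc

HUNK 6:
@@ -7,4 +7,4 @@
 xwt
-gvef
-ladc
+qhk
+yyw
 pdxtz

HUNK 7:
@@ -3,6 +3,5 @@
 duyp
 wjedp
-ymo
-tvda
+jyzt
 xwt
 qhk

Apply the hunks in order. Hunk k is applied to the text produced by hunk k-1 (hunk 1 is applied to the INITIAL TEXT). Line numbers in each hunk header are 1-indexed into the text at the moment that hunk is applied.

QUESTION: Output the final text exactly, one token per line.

Hunk 1: at line 3 remove [qqsdw] add [wdh] -> 11 lines: ukyi khir xqzo ukx wdh vdpad ypq kchff kriq pdxtz avjuc
Hunk 2: at line 1 remove [xqzo,ukx,wdh] add [duyp,wjedp] -> 10 lines: ukyi khir duyp wjedp vdpad ypq kchff kriq pdxtz avjuc
Hunk 3: at line 6 remove [kriq] add [ladc] -> 10 lines: ukyi khir duyp wjedp vdpad ypq kchff ladc pdxtz avjuc
Hunk 4: at line 3 remove [vdpad,ypq] add [ymo] -> 9 lines: ukyi khir duyp wjedp ymo kchff ladc pdxtz avjuc
Hunk 5: at line 5 remove [kchff] add [tvda,xwt,gvef] -> 11 lines: ukyi khir duyp wjedp ymo tvda xwt gvef ladc pdxtz avjuc
Hunk 6: at line 7 remove [gvef,ladc] add [qhk,yyw] -> 11 lines: ukyi khir duyp wjedp ymo tvda xwt qhk yyw pdxtz avjuc
Hunk 7: at line 3 remove [ymo,tvda] add [jyzt] -> 10 lines: ukyi khir duyp wjedp jyzt xwt qhk yyw pdxtz avjuc

Answer: ukyi
khir
duyp
wjedp
jyzt
xwt
qhk
yyw
pdxtz
avjuc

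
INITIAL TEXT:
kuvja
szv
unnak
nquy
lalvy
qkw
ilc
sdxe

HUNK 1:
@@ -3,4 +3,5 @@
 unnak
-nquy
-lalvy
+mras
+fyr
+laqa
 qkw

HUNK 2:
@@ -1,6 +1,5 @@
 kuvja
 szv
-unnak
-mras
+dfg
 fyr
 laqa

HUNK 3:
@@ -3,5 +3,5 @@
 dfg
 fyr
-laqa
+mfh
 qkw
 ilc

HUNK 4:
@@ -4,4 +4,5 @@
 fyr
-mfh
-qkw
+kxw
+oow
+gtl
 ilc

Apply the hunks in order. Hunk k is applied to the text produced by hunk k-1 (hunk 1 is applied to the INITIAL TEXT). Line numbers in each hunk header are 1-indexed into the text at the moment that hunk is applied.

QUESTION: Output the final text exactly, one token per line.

Answer: kuvja
szv
dfg
fyr
kxw
oow
gtl
ilc
sdxe

Derivation:
Hunk 1: at line 3 remove [nquy,lalvy] add [mras,fyr,laqa] -> 9 lines: kuvja szv unnak mras fyr laqa qkw ilc sdxe
Hunk 2: at line 1 remove [unnak,mras] add [dfg] -> 8 lines: kuvja szv dfg fyr laqa qkw ilc sdxe
Hunk 3: at line 3 remove [laqa] add [mfh] -> 8 lines: kuvja szv dfg fyr mfh qkw ilc sdxe
Hunk 4: at line 4 remove [mfh,qkw] add [kxw,oow,gtl] -> 9 lines: kuvja szv dfg fyr kxw oow gtl ilc sdxe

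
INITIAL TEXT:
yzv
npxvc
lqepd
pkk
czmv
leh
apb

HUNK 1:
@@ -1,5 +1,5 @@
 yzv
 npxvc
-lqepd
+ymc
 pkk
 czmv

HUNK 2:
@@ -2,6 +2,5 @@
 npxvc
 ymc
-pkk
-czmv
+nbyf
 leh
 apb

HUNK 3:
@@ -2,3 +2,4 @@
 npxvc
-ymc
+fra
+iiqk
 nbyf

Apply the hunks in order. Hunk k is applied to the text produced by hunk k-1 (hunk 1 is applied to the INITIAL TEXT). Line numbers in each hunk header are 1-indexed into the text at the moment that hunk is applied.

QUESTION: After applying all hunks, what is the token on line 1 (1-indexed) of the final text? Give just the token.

Hunk 1: at line 1 remove [lqepd] add [ymc] -> 7 lines: yzv npxvc ymc pkk czmv leh apb
Hunk 2: at line 2 remove [pkk,czmv] add [nbyf] -> 6 lines: yzv npxvc ymc nbyf leh apb
Hunk 3: at line 2 remove [ymc] add [fra,iiqk] -> 7 lines: yzv npxvc fra iiqk nbyf leh apb
Final line 1: yzv

Answer: yzv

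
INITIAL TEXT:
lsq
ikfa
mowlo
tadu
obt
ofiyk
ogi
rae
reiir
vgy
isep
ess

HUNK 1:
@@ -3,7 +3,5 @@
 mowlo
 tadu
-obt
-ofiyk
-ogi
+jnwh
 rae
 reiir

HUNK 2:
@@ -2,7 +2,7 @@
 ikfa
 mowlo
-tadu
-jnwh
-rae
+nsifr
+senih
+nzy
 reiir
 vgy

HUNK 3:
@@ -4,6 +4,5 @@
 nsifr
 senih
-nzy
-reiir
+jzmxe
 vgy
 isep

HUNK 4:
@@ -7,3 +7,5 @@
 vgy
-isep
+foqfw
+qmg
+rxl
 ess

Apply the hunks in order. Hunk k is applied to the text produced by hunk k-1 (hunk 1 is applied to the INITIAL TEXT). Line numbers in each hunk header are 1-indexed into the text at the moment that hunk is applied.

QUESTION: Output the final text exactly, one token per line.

Hunk 1: at line 3 remove [obt,ofiyk,ogi] add [jnwh] -> 10 lines: lsq ikfa mowlo tadu jnwh rae reiir vgy isep ess
Hunk 2: at line 2 remove [tadu,jnwh,rae] add [nsifr,senih,nzy] -> 10 lines: lsq ikfa mowlo nsifr senih nzy reiir vgy isep ess
Hunk 3: at line 4 remove [nzy,reiir] add [jzmxe] -> 9 lines: lsq ikfa mowlo nsifr senih jzmxe vgy isep ess
Hunk 4: at line 7 remove [isep] add [foqfw,qmg,rxl] -> 11 lines: lsq ikfa mowlo nsifr senih jzmxe vgy foqfw qmg rxl ess

Answer: lsq
ikfa
mowlo
nsifr
senih
jzmxe
vgy
foqfw
qmg
rxl
ess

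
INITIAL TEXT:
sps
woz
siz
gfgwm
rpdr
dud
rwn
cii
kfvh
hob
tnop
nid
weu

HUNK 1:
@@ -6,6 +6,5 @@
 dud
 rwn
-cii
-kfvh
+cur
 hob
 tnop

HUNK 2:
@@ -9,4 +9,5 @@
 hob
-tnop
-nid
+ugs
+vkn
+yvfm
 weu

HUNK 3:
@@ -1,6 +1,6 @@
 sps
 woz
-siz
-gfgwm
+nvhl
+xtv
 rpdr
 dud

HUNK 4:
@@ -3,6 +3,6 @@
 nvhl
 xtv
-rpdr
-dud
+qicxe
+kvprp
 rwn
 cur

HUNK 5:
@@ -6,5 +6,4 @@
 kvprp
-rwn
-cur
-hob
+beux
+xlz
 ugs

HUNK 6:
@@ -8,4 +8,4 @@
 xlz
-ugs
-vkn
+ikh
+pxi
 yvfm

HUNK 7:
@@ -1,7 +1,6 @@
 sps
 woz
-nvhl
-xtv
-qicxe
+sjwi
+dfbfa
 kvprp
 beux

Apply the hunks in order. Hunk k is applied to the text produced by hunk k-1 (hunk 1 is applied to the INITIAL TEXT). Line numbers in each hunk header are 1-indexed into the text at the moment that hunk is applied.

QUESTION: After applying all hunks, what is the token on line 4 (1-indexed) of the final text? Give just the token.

Answer: dfbfa

Derivation:
Hunk 1: at line 6 remove [cii,kfvh] add [cur] -> 12 lines: sps woz siz gfgwm rpdr dud rwn cur hob tnop nid weu
Hunk 2: at line 9 remove [tnop,nid] add [ugs,vkn,yvfm] -> 13 lines: sps woz siz gfgwm rpdr dud rwn cur hob ugs vkn yvfm weu
Hunk 3: at line 1 remove [siz,gfgwm] add [nvhl,xtv] -> 13 lines: sps woz nvhl xtv rpdr dud rwn cur hob ugs vkn yvfm weu
Hunk 4: at line 3 remove [rpdr,dud] add [qicxe,kvprp] -> 13 lines: sps woz nvhl xtv qicxe kvprp rwn cur hob ugs vkn yvfm weu
Hunk 5: at line 6 remove [rwn,cur,hob] add [beux,xlz] -> 12 lines: sps woz nvhl xtv qicxe kvprp beux xlz ugs vkn yvfm weu
Hunk 6: at line 8 remove [ugs,vkn] add [ikh,pxi] -> 12 lines: sps woz nvhl xtv qicxe kvprp beux xlz ikh pxi yvfm weu
Hunk 7: at line 1 remove [nvhl,xtv,qicxe] add [sjwi,dfbfa] -> 11 lines: sps woz sjwi dfbfa kvprp beux xlz ikh pxi yvfm weu
Final line 4: dfbfa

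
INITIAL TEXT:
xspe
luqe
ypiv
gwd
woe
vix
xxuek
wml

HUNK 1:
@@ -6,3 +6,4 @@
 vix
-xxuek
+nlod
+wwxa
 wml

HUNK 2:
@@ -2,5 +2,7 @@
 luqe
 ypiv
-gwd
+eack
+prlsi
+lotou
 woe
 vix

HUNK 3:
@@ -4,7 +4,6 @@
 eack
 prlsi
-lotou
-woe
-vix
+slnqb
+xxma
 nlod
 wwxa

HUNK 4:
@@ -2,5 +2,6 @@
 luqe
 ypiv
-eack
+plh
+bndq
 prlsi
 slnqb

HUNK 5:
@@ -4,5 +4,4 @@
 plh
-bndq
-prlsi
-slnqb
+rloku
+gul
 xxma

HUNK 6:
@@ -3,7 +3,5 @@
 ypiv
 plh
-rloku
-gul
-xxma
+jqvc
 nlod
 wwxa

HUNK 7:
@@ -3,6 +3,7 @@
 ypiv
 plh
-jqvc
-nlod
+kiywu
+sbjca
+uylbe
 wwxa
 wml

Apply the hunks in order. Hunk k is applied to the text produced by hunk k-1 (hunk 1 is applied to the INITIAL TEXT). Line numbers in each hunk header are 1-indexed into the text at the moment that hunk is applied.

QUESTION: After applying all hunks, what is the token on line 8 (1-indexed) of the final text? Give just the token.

Answer: wwxa

Derivation:
Hunk 1: at line 6 remove [xxuek] add [nlod,wwxa] -> 9 lines: xspe luqe ypiv gwd woe vix nlod wwxa wml
Hunk 2: at line 2 remove [gwd] add [eack,prlsi,lotou] -> 11 lines: xspe luqe ypiv eack prlsi lotou woe vix nlod wwxa wml
Hunk 3: at line 4 remove [lotou,woe,vix] add [slnqb,xxma] -> 10 lines: xspe luqe ypiv eack prlsi slnqb xxma nlod wwxa wml
Hunk 4: at line 2 remove [eack] add [plh,bndq] -> 11 lines: xspe luqe ypiv plh bndq prlsi slnqb xxma nlod wwxa wml
Hunk 5: at line 4 remove [bndq,prlsi,slnqb] add [rloku,gul] -> 10 lines: xspe luqe ypiv plh rloku gul xxma nlod wwxa wml
Hunk 6: at line 3 remove [rloku,gul,xxma] add [jqvc] -> 8 lines: xspe luqe ypiv plh jqvc nlod wwxa wml
Hunk 7: at line 3 remove [jqvc,nlod] add [kiywu,sbjca,uylbe] -> 9 lines: xspe luqe ypiv plh kiywu sbjca uylbe wwxa wml
Final line 8: wwxa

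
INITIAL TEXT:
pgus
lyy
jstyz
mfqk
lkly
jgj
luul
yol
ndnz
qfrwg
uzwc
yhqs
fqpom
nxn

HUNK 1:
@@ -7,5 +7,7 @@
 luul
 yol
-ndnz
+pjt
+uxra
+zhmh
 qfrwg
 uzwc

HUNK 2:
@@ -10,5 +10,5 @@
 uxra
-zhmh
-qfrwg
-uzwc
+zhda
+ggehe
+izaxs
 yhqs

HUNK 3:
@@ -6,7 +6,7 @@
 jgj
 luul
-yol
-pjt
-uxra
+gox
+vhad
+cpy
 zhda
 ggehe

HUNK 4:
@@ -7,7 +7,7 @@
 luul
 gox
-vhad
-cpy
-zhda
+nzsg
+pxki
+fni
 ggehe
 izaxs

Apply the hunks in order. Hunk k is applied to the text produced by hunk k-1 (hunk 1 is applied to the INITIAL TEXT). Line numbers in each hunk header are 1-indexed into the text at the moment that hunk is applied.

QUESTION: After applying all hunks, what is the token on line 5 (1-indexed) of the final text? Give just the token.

Hunk 1: at line 7 remove [ndnz] add [pjt,uxra,zhmh] -> 16 lines: pgus lyy jstyz mfqk lkly jgj luul yol pjt uxra zhmh qfrwg uzwc yhqs fqpom nxn
Hunk 2: at line 10 remove [zhmh,qfrwg,uzwc] add [zhda,ggehe,izaxs] -> 16 lines: pgus lyy jstyz mfqk lkly jgj luul yol pjt uxra zhda ggehe izaxs yhqs fqpom nxn
Hunk 3: at line 6 remove [yol,pjt,uxra] add [gox,vhad,cpy] -> 16 lines: pgus lyy jstyz mfqk lkly jgj luul gox vhad cpy zhda ggehe izaxs yhqs fqpom nxn
Hunk 4: at line 7 remove [vhad,cpy,zhda] add [nzsg,pxki,fni] -> 16 lines: pgus lyy jstyz mfqk lkly jgj luul gox nzsg pxki fni ggehe izaxs yhqs fqpom nxn
Final line 5: lkly

Answer: lkly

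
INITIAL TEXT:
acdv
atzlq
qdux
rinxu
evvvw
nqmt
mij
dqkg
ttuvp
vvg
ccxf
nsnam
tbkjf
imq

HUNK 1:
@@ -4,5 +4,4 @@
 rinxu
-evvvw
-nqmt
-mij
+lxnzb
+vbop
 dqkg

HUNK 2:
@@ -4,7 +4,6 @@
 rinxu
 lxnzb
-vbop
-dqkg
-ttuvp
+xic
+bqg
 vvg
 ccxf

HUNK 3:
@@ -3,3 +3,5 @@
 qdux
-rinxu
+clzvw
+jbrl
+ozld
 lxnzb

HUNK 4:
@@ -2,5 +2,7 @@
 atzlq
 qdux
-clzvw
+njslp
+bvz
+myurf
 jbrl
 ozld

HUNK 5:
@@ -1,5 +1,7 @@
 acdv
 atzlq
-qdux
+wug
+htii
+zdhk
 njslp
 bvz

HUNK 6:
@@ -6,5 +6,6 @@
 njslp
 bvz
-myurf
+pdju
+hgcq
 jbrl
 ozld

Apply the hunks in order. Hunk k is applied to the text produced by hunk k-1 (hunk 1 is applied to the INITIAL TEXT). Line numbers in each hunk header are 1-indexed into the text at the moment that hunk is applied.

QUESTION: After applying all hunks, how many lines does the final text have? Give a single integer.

Hunk 1: at line 4 remove [evvvw,nqmt,mij] add [lxnzb,vbop] -> 13 lines: acdv atzlq qdux rinxu lxnzb vbop dqkg ttuvp vvg ccxf nsnam tbkjf imq
Hunk 2: at line 4 remove [vbop,dqkg,ttuvp] add [xic,bqg] -> 12 lines: acdv atzlq qdux rinxu lxnzb xic bqg vvg ccxf nsnam tbkjf imq
Hunk 3: at line 3 remove [rinxu] add [clzvw,jbrl,ozld] -> 14 lines: acdv atzlq qdux clzvw jbrl ozld lxnzb xic bqg vvg ccxf nsnam tbkjf imq
Hunk 4: at line 2 remove [clzvw] add [njslp,bvz,myurf] -> 16 lines: acdv atzlq qdux njslp bvz myurf jbrl ozld lxnzb xic bqg vvg ccxf nsnam tbkjf imq
Hunk 5: at line 1 remove [qdux] add [wug,htii,zdhk] -> 18 lines: acdv atzlq wug htii zdhk njslp bvz myurf jbrl ozld lxnzb xic bqg vvg ccxf nsnam tbkjf imq
Hunk 6: at line 6 remove [myurf] add [pdju,hgcq] -> 19 lines: acdv atzlq wug htii zdhk njslp bvz pdju hgcq jbrl ozld lxnzb xic bqg vvg ccxf nsnam tbkjf imq
Final line count: 19

Answer: 19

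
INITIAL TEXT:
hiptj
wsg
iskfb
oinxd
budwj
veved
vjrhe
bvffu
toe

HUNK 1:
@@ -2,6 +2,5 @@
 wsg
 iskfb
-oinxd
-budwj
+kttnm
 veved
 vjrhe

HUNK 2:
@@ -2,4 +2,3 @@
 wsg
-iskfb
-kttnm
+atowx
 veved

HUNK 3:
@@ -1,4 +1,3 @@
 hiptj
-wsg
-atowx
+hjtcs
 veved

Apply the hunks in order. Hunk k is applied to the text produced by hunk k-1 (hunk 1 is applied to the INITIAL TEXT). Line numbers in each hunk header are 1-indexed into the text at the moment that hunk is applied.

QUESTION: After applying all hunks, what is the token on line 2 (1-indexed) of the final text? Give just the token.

Answer: hjtcs

Derivation:
Hunk 1: at line 2 remove [oinxd,budwj] add [kttnm] -> 8 lines: hiptj wsg iskfb kttnm veved vjrhe bvffu toe
Hunk 2: at line 2 remove [iskfb,kttnm] add [atowx] -> 7 lines: hiptj wsg atowx veved vjrhe bvffu toe
Hunk 3: at line 1 remove [wsg,atowx] add [hjtcs] -> 6 lines: hiptj hjtcs veved vjrhe bvffu toe
Final line 2: hjtcs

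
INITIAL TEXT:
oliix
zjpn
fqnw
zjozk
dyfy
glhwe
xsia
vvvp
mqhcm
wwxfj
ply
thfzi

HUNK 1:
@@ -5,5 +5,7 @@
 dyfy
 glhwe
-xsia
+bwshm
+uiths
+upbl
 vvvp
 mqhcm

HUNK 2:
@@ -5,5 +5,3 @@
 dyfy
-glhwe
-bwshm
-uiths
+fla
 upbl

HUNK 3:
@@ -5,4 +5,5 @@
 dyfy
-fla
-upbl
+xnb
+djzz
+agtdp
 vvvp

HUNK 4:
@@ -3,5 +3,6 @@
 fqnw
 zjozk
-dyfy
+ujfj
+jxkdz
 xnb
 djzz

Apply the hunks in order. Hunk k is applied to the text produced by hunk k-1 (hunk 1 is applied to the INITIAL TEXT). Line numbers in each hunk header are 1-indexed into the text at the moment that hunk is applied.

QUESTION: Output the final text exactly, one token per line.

Hunk 1: at line 5 remove [xsia] add [bwshm,uiths,upbl] -> 14 lines: oliix zjpn fqnw zjozk dyfy glhwe bwshm uiths upbl vvvp mqhcm wwxfj ply thfzi
Hunk 2: at line 5 remove [glhwe,bwshm,uiths] add [fla] -> 12 lines: oliix zjpn fqnw zjozk dyfy fla upbl vvvp mqhcm wwxfj ply thfzi
Hunk 3: at line 5 remove [fla,upbl] add [xnb,djzz,agtdp] -> 13 lines: oliix zjpn fqnw zjozk dyfy xnb djzz agtdp vvvp mqhcm wwxfj ply thfzi
Hunk 4: at line 3 remove [dyfy] add [ujfj,jxkdz] -> 14 lines: oliix zjpn fqnw zjozk ujfj jxkdz xnb djzz agtdp vvvp mqhcm wwxfj ply thfzi

Answer: oliix
zjpn
fqnw
zjozk
ujfj
jxkdz
xnb
djzz
agtdp
vvvp
mqhcm
wwxfj
ply
thfzi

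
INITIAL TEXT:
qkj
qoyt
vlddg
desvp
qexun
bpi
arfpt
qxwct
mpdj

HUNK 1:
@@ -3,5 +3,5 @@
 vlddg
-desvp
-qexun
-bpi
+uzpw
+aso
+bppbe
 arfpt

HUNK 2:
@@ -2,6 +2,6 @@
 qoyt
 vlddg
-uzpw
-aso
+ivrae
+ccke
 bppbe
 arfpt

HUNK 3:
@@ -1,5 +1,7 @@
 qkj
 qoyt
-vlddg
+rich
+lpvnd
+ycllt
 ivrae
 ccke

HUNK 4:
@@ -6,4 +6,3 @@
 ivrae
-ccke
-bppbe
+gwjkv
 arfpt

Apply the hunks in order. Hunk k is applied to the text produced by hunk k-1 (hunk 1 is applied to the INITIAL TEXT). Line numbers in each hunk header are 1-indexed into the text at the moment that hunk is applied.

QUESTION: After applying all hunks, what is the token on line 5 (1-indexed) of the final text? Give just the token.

Answer: ycllt

Derivation:
Hunk 1: at line 3 remove [desvp,qexun,bpi] add [uzpw,aso,bppbe] -> 9 lines: qkj qoyt vlddg uzpw aso bppbe arfpt qxwct mpdj
Hunk 2: at line 2 remove [uzpw,aso] add [ivrae,ccke] -> 9 lines: qkj qoyt vlddg ivrae ccke bppbe arfpt qxwct mpdj
Hunk 3: at line 1 remove [vlddg] add [rich,lpvnd,ycllt] -> 11 lines: qkj qoyt rich lpvnd ycllt ivrae ccke bppbe arfpt qxwct mpdj
Hunk 4: at line 6 remove [ccke,bppbe] add [gwjkv] -> 10 lines: qkj qoyt rich lpvnd ycllt ivrae gwjkv arfpt qxwct mpdj
Final line 5: ycllt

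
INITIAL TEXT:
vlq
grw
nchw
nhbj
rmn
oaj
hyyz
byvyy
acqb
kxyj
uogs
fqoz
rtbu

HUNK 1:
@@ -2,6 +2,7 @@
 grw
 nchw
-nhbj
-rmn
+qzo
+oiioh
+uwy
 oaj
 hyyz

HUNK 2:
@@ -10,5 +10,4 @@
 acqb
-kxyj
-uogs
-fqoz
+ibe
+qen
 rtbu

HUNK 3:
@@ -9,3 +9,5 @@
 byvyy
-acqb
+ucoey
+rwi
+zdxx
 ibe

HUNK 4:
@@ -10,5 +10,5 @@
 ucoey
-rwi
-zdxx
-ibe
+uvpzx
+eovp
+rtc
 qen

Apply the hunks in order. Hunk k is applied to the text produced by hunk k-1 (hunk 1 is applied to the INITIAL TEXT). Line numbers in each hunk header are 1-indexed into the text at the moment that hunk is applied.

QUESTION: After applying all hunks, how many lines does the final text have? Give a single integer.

Hunk 1: at line 2 remove [nhbj,rmn] add [qzo,oiioh,uwy] -> 14 lines: vlq grw nchw qzo oiioh uwy oaj hyyz byvyy acqb kxyj uogs fqoz rtbu
Hunk 2: at line 10 remove [kxyj,uogs,fqoz] add [ibe,qen] -> 13 lines: vlq grw nchw qzo oiioh uwy oaj hyyz byvyy acqb ibe qen rtbu
Hunk 3: at line 9 remove [acqb] add [ucoey,rwi,zdxx] -> 15 lines: vlq grw nchw qzo oiioh uwy oaj hyyz byvyy ucoey rwi zdxx ibe qen rtbu
Hunk 4: at line 10 remove [rwi,zdxx,ibe] add [uvpzx,eovp,rtc] -> 15 lines: vlq grw nchw qzo oiioh uwy oaj hyyz byvyy ucoey uvpzx eovp rtc qen rtbu
Final line count: 15

Answer: 15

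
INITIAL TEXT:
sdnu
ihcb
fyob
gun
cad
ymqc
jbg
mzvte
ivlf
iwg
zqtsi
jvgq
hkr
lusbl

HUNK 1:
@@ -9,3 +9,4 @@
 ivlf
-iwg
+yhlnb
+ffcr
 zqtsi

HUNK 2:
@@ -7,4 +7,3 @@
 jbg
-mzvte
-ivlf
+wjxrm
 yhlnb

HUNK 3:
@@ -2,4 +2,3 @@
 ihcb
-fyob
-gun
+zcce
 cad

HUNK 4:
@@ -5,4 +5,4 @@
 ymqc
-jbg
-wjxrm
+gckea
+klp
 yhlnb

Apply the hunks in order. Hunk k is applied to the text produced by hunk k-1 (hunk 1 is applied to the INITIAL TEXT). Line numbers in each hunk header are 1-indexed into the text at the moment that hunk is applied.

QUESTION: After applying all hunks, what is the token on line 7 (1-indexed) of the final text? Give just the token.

Answer: klp

Derivation:
Hunk 1: at line 9 remove [iwg] add [yhlnb,ffcr] -> 15 lines: sdnu ihcb fyob gun cad ymqc jbg mzvte ivlf yhlnb ffcr zqtsi jvgq hkr lusbl
Hunk 2: at line 7 remove [mzvte,ivlf] add [wjxrm] -> 14 lines: sdnu ihcb fyob gun cad ymqc jbg wjxrm yhlnb ffcr zqtsi jvgq hkr lusbl
Hunk 3: at line 2 remove [fyob,gun] add [zcce] -> 13 lines: sdnu ihcb zcce cad ymqc jbg wjxrm yhlnb ffcr zqtsi jvgq hkr lusbl
Hunk 4: at line 5 remove [jbg,wjxrm] add [gckea,klp] -> 13 lines: sdnu ihcb zcce cad ymqc gckea klp yhlnb ffcr zqtsi jvgq hkr lusbl
Final line 7: klp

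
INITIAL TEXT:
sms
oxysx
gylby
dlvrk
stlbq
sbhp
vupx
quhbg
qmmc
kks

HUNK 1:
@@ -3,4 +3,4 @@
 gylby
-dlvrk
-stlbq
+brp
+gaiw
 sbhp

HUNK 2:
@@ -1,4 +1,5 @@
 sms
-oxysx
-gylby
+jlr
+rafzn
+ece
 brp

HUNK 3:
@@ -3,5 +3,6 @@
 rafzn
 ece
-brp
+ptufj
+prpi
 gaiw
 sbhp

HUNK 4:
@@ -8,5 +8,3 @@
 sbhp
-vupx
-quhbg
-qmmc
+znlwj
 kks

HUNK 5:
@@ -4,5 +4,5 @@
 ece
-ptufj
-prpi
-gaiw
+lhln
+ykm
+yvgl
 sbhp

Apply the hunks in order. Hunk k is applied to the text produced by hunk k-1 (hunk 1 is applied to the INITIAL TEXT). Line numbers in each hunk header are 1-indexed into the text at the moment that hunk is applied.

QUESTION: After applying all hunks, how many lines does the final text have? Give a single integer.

Hunk 1: at line 3 remove [dlvrk,stlbq] add [brp,gaiw] -> 10 lines: sms oxysx gylby brp gaiw sbhp vupx quhbg qmmc kks
Hunk 2: at line 1 remove [oxysx,gylby] add [jlr,rafzn,ece] -> 11 lines: sms jlr rafzn ece brp gaiw sbhp vupx quhbg qmmc kks
Hunk 3: at line 3 remove [brp] add [ptufj,prpi] -> 12 lines: sms jlr rafzn ece ptufj prpi gaiw sbhp vupx quhbg qmmc kks
Hunk 4: at line 8 remove [vupx,quhbg,qmmc] add [znlwj] -> 10 lines: sms jlr rafzn ece ptufj prpi gaiw sbhp znlwj kks
Hunk 5: at line 4 remove [ptufj,prpi,gaiw] add [lhln,ykm,yvgl] -> 10 lines: sms jlr rafzn ece lhln ykm yvgl sbhp znlwj kks
Final line count: 10

Answer: 10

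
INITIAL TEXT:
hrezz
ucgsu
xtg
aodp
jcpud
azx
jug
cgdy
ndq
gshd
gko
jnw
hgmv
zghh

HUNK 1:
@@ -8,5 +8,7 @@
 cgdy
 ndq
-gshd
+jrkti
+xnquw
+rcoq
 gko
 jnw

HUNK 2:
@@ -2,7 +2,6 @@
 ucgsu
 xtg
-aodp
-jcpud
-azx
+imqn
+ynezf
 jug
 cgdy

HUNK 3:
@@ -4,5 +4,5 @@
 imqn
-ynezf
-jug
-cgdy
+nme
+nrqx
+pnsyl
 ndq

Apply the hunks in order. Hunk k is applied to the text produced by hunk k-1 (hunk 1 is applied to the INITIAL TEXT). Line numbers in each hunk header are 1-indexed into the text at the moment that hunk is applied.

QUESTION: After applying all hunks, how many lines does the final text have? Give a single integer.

Answer: 15

Derivation:
Hunk 1: at line 8 remove [gshd] add [jrkti,xnquw,rcoq] -> 16 lines: hrezz ucgsu xtg aodp jcpud azx jug cgdy ndq jrkti xnquw rcoq gko jnw hgmv zghh
Hunk 2: at line 2 remove [aodp,jcpud,azx] add [imqn,ynezf] -> 15 lines: hrezz ucgsu xtg imqn ynezf jug cgdy ndq jrkti xnquw rcoq gko jnw hgmv zghh
Hunk 3: at line 4 remove [ynezf,jug,cgdy] add [nme,nrqx,pnsyl] -> 15 lines: hrezz ucgsu xtg imqn nme nrqx pnsyl ndq jrkti xnquw rcoq gko jnw hgmv zghh
Final line count: 15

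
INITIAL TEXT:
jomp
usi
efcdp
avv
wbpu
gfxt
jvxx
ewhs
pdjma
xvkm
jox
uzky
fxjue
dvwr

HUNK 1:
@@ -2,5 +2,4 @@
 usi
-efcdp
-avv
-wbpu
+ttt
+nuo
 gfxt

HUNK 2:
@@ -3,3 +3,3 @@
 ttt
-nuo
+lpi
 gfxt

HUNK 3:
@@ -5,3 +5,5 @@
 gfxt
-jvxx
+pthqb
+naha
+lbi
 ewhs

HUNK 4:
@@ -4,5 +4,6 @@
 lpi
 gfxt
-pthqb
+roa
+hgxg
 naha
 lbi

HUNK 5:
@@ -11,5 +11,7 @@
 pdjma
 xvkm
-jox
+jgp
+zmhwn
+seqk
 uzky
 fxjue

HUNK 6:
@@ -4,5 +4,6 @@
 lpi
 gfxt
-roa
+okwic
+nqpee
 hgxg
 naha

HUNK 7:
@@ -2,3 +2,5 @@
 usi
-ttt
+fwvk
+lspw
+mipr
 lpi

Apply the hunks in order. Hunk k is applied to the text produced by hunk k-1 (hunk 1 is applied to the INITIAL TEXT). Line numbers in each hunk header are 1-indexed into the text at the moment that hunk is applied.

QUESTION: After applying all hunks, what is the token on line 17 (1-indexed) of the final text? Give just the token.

Hunk 1: at line 2 remove [efcdp,avv,wbpu] add [ttt,nuo] -> 13 lines: jomp usi ttt nuo gfxt jvxx ewhs pdjma xvkm jox uzky fxjue dvwr
Hunk 2: at line 3 remove [nuo] add [lpi] -> 13 lines: jomp usi ttt lpi gfxt jvxx ewhs pdjma xvkm jox uzky fxjue dvwr
Hunk 3: at line 5 remove [jvxx] add [pthqb,naha,lbi] -> 15 lines: jomp usi ttt lpi gfxt pthqb naha lbi ewhs pdjma xvkm jox uzky fxjue dvwr
Hunk 4: at line 4 remove [pthqb] add [roa,hgxg] -> 16 lines: jomp usi ttt lpi gfxt roa hgxg naha lbi ewhs pdjma xvkm jox uzky fxjue dvwr
Hunk 5: at line 11 remove [jox] add [jgp,zmhwn,seqk] -> 18 lines: jomp usi ttt lpi gfxt roa hgxg naha lbi ewhs pdjma xvkm jgp zmhwn seqk uzky fxjue dvwr
Hunk 6: at line 4 remove [roa] add [okwic,nqpee] -> 19 lines: jomp usi ttt lpi gfxt okwic nqpee hgxg naha lbi ewhs pdjma xvkm jgp zmhwn seqk uzky fxjue dvwr
Hunk 7: at line 2 remove [ttt] add [fwvk,lspw,mipr] -> 21 lines: jomp usi fwvk lspw mipr lpi gfxt okwic nqpee hgxg naha lbi ewhs pdjma xvkm jgp zmhwn seqk uzky fxjue dvwr
Final line 17: zmhwn

Answer: zmhwn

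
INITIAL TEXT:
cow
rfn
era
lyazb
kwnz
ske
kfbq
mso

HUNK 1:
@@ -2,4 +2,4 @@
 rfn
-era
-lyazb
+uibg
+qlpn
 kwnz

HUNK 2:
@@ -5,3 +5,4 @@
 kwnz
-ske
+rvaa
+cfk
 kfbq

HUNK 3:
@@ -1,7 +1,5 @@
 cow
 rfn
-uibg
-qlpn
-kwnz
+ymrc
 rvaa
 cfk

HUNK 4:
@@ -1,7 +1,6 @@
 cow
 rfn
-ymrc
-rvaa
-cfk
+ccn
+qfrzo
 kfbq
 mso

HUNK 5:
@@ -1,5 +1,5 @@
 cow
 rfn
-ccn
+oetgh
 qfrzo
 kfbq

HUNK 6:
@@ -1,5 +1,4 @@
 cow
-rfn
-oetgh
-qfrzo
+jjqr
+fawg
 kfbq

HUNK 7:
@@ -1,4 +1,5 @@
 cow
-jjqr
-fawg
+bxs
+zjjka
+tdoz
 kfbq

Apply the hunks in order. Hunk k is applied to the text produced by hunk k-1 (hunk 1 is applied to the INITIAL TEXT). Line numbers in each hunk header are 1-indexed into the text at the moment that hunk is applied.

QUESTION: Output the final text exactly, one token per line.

Hunk 1: at line 2 remove [era,lyazb] add [uibg,qlpn] -> 8 lines: cow rfn uibg qlpn kwnz ske kfbq mso
Hunk 2: at line 5 remove [ske] add [rvaa,cfk] -> 9 lines: cow rfn uibg qlpn kwnz rvaa cfk kfbq mso
Hunk 3: at line 1 remove [uibg,qlpn,kwnz] add [ymrc] -> 7 lines: cow rfn ymrc rvaa cfk kfbq mso
Hunk 4: at line 1 remove [ymrc,rvaa,cfk] add [ccn,qfrzo] -> 6 lines: cow rfn ccn qfrzo kfbq mso
Hunk 5: at line 1 remove [ccn] add [oetgh] -> 6 lines: cow rfn oetgh qfrzo kfbq mso
Hunk 6: at line 1 remove [rfn,oetgh,qfrzo] add [jjqr,fawg] -> 5 lines: cow jjqr fawg kfbq mso
Hunk 7: at line 1 remove [jjqr,fawg] add [bxs,zjjka,tdoz] -> 6 lines: cow bxs zjjka tdoz kfbq mso

Answer: cow
bxs
zjjka
tdoz
kfbq
mso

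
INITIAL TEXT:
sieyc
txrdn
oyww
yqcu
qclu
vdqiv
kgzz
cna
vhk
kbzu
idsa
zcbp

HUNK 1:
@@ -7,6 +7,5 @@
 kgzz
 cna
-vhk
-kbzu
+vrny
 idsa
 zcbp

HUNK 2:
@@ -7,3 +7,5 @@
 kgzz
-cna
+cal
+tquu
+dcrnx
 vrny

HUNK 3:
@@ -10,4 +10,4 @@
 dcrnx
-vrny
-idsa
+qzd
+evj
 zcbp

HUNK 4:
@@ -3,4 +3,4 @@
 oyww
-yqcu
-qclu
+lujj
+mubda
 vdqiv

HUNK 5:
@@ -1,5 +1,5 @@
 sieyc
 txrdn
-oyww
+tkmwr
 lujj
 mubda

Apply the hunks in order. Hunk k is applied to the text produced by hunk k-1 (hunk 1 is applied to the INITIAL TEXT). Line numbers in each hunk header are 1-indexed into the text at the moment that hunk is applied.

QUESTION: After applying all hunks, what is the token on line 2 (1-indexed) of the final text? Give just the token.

Answer: txrdn

Derivation:
Hunk 1: at line 7 remove [vhk,kbzu] add [vrny] -> 11 lines: sieyc txrdn oyww yqcu qclu vdqiv kgzz cna vrny idsa zcbp
Hunk 2: at line 7 remove [cna] add [cal,tquu,dcrnx] -> 13 lines: sieyc txrdn oyww yqcu qclu vdqiv kgzz cal tquu dcrnx vrny idsa zcbp
Hunk 3: at line 10 remove [vrny,idsa] add [qzd,evj] -> 13 lines: sieyc txrdn oyww yqcu qclu vdqiv kgzz cal tquu dcrnx qzd evj zcbp
Hunk 4: at line 3 remove [yqcu,qclu] add [lujj,mubda] -> 13 lines: sieyc txrdn oyww lujj mubda vdqiv kgzz cal tquu dcrnx qzd evj zcbp
Hunk 5: at line 1 remove [oyww] add [tkmwr] -> 13 lines: sieyc txrdn tkmwr lujj mubda vdqiv kgzz cal tquu dcrnx qzd evj zcbp
Final line 2: txrdn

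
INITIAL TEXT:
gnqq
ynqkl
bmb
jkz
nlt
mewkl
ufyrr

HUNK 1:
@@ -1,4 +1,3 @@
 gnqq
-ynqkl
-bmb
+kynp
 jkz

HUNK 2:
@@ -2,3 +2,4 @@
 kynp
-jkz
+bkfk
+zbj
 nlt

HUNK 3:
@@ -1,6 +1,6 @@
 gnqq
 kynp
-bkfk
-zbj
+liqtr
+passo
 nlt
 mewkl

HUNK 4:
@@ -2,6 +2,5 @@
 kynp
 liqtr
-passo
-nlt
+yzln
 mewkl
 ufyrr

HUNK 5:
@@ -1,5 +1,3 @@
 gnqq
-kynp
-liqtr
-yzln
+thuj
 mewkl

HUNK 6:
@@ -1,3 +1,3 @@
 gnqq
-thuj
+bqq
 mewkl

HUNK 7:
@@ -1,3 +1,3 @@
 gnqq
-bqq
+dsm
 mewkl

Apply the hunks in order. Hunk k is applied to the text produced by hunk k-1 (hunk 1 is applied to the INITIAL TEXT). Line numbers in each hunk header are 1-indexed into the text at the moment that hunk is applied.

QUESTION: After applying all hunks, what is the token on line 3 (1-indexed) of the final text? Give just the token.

Hunk 1: at line 1 remove [ynqkl,bmb] add [kynp] -> 6 lines: gnqq kynp jkz nlt mewkl ufyrr
Hunk 2: at line 2 remove [jkz] add [bkfk,zbj] -> 7 lines: gnqq kynp bkfk zbj nlt mewkl ufyrr
Hunk 3: at line 1 remove [bkfk,zbj] add [liqtr,passo] -> 7 lines: gnqq kynp liqtr passo nlt mewkl ufyrr
Hunk 4: at line 2 remove [passo,nlt] add [yzln] -> 6 lines: gnqq kynp liqtr yzln mewkl ufyrr
Hunk 5: at line 1 remove [kynp,liqtr,yzln] add [thuj] -> 4 lines: gnqq thuj mewkl ufyrr
Hunk 6: at line 1 remove [thuj] add [bqq] -> 4 lines: gnqq bqq mewkl ufyrr
Hunk 7: at line 1 remove [bqq] add [dsm] -> 4 lines: gnqq dsm mewkl ufyrr
Final line 3: mewkl

Answer: mewkl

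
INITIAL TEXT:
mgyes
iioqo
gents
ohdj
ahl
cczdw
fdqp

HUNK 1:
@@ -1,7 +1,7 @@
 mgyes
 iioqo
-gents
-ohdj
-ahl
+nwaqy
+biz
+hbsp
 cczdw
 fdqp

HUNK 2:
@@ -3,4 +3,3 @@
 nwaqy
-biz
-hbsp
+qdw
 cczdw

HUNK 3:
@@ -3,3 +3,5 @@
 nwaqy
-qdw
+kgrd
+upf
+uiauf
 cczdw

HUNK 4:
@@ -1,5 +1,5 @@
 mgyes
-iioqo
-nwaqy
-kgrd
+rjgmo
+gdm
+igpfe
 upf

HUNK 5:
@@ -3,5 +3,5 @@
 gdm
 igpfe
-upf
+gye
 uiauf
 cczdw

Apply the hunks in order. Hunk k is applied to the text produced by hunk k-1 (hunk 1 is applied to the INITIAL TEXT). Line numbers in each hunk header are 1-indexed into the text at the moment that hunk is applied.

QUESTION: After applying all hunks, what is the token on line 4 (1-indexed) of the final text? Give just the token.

Answer: igpfe

Derivation:
Hunk 1: at line 1 remove [gents,ohdj,ahl] add [nwaqy,biz,hbsp] -> 7 lines: mgyes iioqo nwaqy biz hbsp cczdw fdqp
Hunk 2: at line 3 remove [biz,hbsp] add [qdw] -> 6 lines: mgyes iioqo nwaqy qdw cczdw fdqp
Hunk 3: at line 3 remove [qdw] add [kgrd,upf,uiauf] -> 8 lines: mgyes iioqo nwaqy kgrd upf uiauf cczdw fdqp
Hunk 4: at line 1 remove [iioqo,nwaqy,kgrd] add [rjgmo,gdm,igpfe] -> 8 lines: mgyes rjgmo gdm igpfe upf uiauf cczdw fdqp
Hunk 5: at line 3 remove [upf] add [gye] -> 8 lines: mgyes rjgmo gdm igpfe gye uiauf cczdw fdqp
Final line 4: igpfe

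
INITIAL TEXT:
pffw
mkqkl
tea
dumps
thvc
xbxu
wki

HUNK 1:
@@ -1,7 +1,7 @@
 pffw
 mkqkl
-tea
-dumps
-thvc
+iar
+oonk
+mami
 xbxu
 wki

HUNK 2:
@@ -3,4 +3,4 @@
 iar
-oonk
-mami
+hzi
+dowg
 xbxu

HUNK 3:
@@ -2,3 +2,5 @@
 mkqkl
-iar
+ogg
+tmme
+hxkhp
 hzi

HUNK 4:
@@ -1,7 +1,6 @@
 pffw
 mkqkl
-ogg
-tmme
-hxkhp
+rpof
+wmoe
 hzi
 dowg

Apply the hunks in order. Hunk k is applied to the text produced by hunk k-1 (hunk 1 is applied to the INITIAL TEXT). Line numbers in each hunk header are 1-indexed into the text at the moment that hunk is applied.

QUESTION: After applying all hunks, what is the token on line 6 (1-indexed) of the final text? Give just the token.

Answer: dowg

Derivation:
Hunk 1: at line 1 remove [tea,dumps,thvc] add [iar,oonk,mami] -> 7 lines: pffw mkqkl iar oonk mami xbxu wki
Hunk 2: at line 3 remove [oonk,mami] add [hzi,dowg] -> 7 lines: pffw mkqkl iar hzi dowg xbxu wki
Hunk 3: at line 2 remove [iar] add [ogg,tmme,hxkhp] -> 9 lines: pffw mkqkl ogg tmme hxkhp hzi dowg xbxu wki
Hunk 4: at line 1 remove [ogg,tmme,hxkhp] add [rpof,wmoe] -> 8 lines: pffw mkqkl rpof wmoe hzi dowg xbxu wki
Final line 6: dowg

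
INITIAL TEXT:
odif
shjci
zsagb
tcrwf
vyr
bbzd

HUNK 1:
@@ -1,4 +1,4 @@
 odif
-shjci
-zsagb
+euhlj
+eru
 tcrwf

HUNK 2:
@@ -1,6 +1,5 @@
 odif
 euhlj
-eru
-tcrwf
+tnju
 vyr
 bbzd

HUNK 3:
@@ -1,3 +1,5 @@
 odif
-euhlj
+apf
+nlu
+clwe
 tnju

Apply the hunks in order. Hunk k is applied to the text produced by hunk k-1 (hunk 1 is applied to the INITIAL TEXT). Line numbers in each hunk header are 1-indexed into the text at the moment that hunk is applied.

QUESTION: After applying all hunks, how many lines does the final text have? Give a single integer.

Answer: 7

Derivation:
Hunk 1: at line 1 remove [shjci,zsagb] add [euhlj,eru] -> 6 lines: odif euhlj eru tcrwf vyr bbzd
Hunk 2: at line 1 remove [eru,tcrwf] add [tnju] -> 5 lines: odif euhlj tnju vyr bbzd
Hunk 3: at line 1 remove [euhlj] add [apf,nlu,clwe] -> 7 lines: odif apf nlu clwe tnju vyr bbzd
Final line count: 7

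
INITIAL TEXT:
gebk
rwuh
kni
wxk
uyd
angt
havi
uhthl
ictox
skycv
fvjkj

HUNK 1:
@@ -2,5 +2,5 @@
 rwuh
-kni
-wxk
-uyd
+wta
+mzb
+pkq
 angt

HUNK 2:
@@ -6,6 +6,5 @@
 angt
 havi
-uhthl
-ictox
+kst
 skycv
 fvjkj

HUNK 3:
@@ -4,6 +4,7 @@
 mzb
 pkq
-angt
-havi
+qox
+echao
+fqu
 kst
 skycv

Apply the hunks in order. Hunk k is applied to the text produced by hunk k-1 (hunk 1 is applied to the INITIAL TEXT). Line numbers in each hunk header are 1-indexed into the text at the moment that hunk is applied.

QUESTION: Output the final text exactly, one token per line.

Answer: gebk
rwuh
wta
mzb
pkq
qox
echao
fqu
kst
skycv
fvjkj

Derivation:
Hunk 1: at line 2 remove [kni,wxk,uyd] add [wta,mzb,pkq] -> 11 lines: gebk rwuh wta mzb pkq angt havi uhthl ictox skycv fvjkj
Hunk 2: at line 6 remove [uhthl,ictox] add [kst] -> 10 lines: gebk rwuh wta mzb pkq angt havi kst skycv fvjkj
Hunk 3: at line 4 remove [angt,havi] add [qox,echao,fqu] -> 11 lines: gebk rwuh wta mzb pkq qox echao fqu kst skycv fvjkj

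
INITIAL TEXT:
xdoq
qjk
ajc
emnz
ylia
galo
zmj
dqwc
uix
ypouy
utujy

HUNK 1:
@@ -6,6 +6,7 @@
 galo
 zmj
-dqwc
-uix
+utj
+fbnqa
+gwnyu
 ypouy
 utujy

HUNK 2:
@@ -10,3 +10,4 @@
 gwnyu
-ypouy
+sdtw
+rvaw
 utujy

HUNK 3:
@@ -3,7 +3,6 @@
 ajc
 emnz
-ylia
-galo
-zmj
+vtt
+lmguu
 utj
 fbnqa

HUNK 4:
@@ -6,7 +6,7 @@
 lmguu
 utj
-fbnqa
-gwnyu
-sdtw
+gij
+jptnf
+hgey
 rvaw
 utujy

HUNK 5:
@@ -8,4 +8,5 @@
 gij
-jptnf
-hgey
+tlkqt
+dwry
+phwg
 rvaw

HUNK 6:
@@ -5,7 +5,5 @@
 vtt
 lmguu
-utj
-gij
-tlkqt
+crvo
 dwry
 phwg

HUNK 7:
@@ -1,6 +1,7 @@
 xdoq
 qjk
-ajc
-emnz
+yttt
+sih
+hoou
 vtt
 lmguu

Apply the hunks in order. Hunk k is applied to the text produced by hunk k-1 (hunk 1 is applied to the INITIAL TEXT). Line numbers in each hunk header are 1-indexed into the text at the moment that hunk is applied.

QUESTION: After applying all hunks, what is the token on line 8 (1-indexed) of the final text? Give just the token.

Hunk 1: at line 6 remove [dqwc,uix] add [utj,fbnqa,gwnyu] -> 12 lines: xdoq qjk ajc emnz ylia galo zmj utj fbnqa gwnyu ypouy utujy
Hunk 2: at line 10 remove [ypouy] add [sdtw,rvaw] -> 13 lines: xdoq qjk ajc emnz ylia galo zmj utj fbnqa gwnyu sdtw rvaw utujy
Hunk 3: at line 3 remove [ylia,galo,zmj] add [vtt,lmguu] -> 12 lines: xdoq qjk ajc emnz vtt lmguu utj fbnqa gwnyu sdtw rvaw utujy
Hunk 4: at line 6 remove [fbnqa,gwnyu,sdtw] add [gij,jptnf,hgey] -> 12 lines: xdoq qjk ajc emnz vtt lmguu utj gij jptnf hgey rvaw utujy
Hunk 5: at line 8 remove [jptnf,hgey] add [tlkqt,dwry,phwg] -> 13 lines: xdoq qjk ajc emnz vtt lmguu utj gij tlkqt dwry phwg rvaw utujy
Hunk 6: at line 5 remove [utj,gij,tlkqt] add [crvo] -> 11 lines: xdoq qjk ajc emnz vtt lmguu crvo dwry phwg rvaw utujy
Hunk 7: at line 1 remove [ajc,emnz] add [yttt,sih,hoou] -> 12 lines: xdoq qjk yttt sih hoou vtt lmguu crvo dwry phwg rvaw utujy
Final line 8: crvo

Answer: crvo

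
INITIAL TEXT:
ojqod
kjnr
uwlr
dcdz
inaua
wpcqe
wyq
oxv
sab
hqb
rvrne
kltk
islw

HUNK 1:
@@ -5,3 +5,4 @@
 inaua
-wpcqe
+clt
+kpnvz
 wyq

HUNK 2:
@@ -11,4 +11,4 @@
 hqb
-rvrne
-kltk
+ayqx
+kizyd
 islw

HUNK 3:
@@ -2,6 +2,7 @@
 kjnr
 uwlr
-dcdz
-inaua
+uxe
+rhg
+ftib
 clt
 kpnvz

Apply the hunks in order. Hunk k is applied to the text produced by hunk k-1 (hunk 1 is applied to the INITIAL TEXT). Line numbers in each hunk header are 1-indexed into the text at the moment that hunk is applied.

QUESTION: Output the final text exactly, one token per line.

Hunk 1: at line 5 remove [wpcqe] add [clt,kpnvz] -> 14 lines: ojqod kjnr uwlr dcdz inaua clt kpnvz wyq oxv sab hqb rvrne kltk islw
Hunk 2: at line 11 remove [rvrne,kltk] add [ayqx,kizyd] -> 14 lines: ojqod kjnr uwlr dcdz inaua clt kpnvz wyq oxv sab hqb ayqx kizyd islw
Hunk 3: at line 2 remove [dcdz,inaua] add [uxe,rhg,ftib] -> 15 lines: ojqod kjnr uwlr uxe rhg ftib clt kpnvz wyq oxv sab hqb ayqx kizyd islw

Answer: ojqod
kjnr
uwlr
uxe
rhg
ftib
clt
kpnvz
wyq
oxv
sab
hqb
ayqx
kizyd
islw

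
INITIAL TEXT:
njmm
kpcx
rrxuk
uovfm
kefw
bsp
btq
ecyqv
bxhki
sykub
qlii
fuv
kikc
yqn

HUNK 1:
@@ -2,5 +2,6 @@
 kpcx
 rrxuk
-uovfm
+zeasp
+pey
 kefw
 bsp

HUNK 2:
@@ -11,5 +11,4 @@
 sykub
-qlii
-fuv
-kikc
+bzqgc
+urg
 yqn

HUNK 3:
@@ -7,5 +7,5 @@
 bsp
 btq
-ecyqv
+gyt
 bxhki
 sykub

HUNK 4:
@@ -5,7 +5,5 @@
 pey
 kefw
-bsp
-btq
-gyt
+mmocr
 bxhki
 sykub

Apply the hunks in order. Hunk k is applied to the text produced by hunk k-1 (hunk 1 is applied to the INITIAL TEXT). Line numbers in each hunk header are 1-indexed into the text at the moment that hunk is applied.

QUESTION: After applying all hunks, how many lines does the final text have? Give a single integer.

Hunk 1: at line 2 remove [uovfm] add [zeasp,pey] -> 15 lines: njmm kpcx rrxuk zeasp pey kefw bsp btq ecyqv bxhki sykub qlii fuv kikc yqn
Hunk 2: at line 11 remove [qlii,fuv,kikc] add [bzqgc,urg] -> 14 lines: njmm kpcx rrxuk zeasp pey kefw bsp btq ecyqv bxhki sykub bzqgc urg yqn
Hunk 3: at line 7 remove [ecyqv] add [gyt] -> 14 lines: njmm kpcx rrxuk zeasp pey kefw bsp btq gyt bxhki sykub bzqgc urg yqn
Hunk 4: at line 5 remove [bsp,btq,gyt] add [mmocr] -> 12 lines: njmm kpcx rrxuk zeasp pey kefw mmocr bxhki sykub bzqgc urg yqn
Final line count: 12

Answer: 12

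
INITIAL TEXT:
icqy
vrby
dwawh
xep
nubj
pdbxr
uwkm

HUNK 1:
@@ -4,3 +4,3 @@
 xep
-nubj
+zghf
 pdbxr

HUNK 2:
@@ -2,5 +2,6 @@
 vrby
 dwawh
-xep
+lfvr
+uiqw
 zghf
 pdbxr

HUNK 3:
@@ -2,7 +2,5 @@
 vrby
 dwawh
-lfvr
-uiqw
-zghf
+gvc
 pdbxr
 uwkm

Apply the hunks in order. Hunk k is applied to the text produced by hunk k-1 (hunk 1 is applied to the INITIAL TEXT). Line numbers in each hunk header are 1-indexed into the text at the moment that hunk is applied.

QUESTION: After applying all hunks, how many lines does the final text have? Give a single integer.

Hunk 1: at line 4 remove [nubj] add [zghf] -> 7 lines: icqy vrby dwawh xep zghf pdbxr uwkm
Hunk 2: at line 2 remove [xep] add [lfvr,uiqw] -> 8 lines: icqy vrby dwawh lfvr uiqw zghf pdbxr uwkm
Hunk 3: at line 2 remove [lfvr,uiqw,zghf] add [gvc] -> 6 lines: icqy vrby dwawh gvc pdbxr uwkm
Final line count: 6

Answer: 6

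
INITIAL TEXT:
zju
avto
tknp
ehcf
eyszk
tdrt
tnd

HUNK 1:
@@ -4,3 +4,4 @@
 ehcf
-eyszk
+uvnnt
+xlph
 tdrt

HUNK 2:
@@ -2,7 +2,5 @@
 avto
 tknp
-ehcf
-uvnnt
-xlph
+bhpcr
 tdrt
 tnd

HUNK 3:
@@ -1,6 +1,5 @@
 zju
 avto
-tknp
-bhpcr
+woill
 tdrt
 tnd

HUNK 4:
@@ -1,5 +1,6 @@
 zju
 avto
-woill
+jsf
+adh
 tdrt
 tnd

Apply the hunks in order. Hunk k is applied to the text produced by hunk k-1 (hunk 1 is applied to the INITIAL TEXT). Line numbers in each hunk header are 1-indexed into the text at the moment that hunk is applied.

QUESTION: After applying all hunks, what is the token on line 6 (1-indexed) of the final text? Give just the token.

Hunk 1: at line 4 remove [eyszk] add [uvnnt,xlph] -> 8 lines: zju avto tknp ehcf uvnnt xlph tdrt tnd
Hunk 2: at line 2 remove [ehcf,uvnnt,xlph] add [bhpcr] -> 6 lines: zju avto tknp bhpcr tdrt tnd
Hunk 3: at line 1 remove [tknp,bhpcr] add [woill] -> 5 lines: zju avto woill tdrt tnd
Hunk 4: at line 1 remove [woill] add [jsf,adh] -> 6 lines: zju avto jsf adh tdrt tnd
Final line 6: tnd

Answer: tnd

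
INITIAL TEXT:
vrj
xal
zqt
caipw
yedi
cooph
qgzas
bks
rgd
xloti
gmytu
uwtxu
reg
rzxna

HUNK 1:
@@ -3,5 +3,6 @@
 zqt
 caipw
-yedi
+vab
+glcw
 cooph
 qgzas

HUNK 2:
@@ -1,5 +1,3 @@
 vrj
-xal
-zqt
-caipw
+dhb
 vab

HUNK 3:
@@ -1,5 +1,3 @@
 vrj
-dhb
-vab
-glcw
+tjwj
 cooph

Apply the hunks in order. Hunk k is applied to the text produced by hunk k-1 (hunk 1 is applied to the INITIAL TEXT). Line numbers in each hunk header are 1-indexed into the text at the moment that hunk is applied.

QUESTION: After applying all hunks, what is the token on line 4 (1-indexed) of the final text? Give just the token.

Answer: qgzas

Derivation:
Hunk 1: at line 3 remove [yedi] add [vab,glcw] -> 15 lines: vrj xal zqt caipw vab glcw cooph qgzas bks rgd xloti gmytu uwtxu reg rzxna
Hunk 2: at line 1 remove [xal,zqt,caipw] add [dhb] -> 13 lines: vrj dhb vab glcw cooph qgzas bks rgd xloti gmytu uwtxu reg rzxna
Hunk 3: at line 1 remove [dhb,vab,glcw] add [tjwj] -> 11 lines: vrj tjwj cooph qgzas bks rgd xloti gmytu uwtxu reg rzxna
Final line 4: qgzas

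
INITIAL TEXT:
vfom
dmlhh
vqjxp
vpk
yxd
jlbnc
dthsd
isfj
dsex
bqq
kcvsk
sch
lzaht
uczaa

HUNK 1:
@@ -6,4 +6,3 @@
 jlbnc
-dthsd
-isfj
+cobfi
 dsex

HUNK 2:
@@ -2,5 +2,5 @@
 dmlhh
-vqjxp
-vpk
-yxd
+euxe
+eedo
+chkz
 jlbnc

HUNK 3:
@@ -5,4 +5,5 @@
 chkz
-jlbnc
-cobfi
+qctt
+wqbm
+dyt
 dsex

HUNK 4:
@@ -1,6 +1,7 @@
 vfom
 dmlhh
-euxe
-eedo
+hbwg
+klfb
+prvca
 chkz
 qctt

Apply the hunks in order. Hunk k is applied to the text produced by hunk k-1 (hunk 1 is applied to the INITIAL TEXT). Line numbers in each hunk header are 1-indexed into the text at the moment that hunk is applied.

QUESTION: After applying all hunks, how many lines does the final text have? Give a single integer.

Hunk 1: at line 6 remove [dthsd,isfj] add [cobfi] -> 13 lines: vfom dmlhh vqjxp vpk yxd jlbnc cobfi dsex bqq kcvsk sch lzaht uczaa
Hunk 2: at line 2 remove [vqjxp,vpk,yxd] add [euxe,eedo,chkz] -> 13 lines: vfom dmlhh euxe eedo chkz jlbnc cobfi dsex bqq kcvsk sch lzaht uczaa
Hunk 3: at line 5 remove [jlbnc,cobfi] add [qctt,wqbm,dyt] -> 14 lines: vfom dmlhh euxe eedo chkz qctt wqbm dyt dsex bqq kcvsk sch lzaht uczaa
Hunk 4: at line 1 remove [euxe,eedo] add [hbwg,klfb,prvca] -> 15 lines: vfom dmlhh hbwg klfb prvca chkz qctt wqbm dyt dsex bqq kcvsk sch lzaht uczaa
Final line count: 15

Answer: 15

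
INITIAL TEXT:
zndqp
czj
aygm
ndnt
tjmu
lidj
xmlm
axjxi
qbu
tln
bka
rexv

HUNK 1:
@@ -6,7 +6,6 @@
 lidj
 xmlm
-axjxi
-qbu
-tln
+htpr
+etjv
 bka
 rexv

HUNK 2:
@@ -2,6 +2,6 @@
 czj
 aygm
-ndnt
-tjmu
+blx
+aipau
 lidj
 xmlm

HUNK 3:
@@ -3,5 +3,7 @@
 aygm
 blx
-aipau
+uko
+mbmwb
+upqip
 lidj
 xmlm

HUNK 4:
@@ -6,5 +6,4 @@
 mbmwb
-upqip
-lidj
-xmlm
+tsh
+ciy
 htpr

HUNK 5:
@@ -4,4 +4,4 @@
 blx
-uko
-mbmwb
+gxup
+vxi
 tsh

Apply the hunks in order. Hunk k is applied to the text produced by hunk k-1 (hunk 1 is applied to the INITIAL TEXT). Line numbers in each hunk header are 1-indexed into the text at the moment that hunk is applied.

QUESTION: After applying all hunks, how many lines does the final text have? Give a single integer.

Hunk 1: at line 6 remove [axjxi,qbu,tln] add [htpr,etjv] -> 11 lines: zndqp czj aygm ndnt tjmu lidj xmlm htpr etjv bka rexv
Hunk 2: at line 2 remove [ndnt,tjmu] add [blx,aipau] -> 11 lines: zndqp czj aygm blx aipau lidj xmlm htpr etjv bka rexv
Hunk 3: at line 3 remove [aipau] add [uko,mbmwb,upqip] -> 13 lines: zndqp czj aygm blx uko mbmwb upqip lidj xmlm htpr etjv bka rexv
Hunk 4: at line 6 remove [upqip,lidj,xmlm] add [tsh,ciy] -> 12 lines: zndqp czj aygm blx uko mbmwb tsh ciy htpr etjv bka rexv
Hunk 5: at line 4 remove [uko,mbmwb] add [gxup,vxi] -> 12 lines: zndqp czj aygm blx gxup vxi tsh ciy htpr etjv bka rexv
Final line count: 12

Answer: 12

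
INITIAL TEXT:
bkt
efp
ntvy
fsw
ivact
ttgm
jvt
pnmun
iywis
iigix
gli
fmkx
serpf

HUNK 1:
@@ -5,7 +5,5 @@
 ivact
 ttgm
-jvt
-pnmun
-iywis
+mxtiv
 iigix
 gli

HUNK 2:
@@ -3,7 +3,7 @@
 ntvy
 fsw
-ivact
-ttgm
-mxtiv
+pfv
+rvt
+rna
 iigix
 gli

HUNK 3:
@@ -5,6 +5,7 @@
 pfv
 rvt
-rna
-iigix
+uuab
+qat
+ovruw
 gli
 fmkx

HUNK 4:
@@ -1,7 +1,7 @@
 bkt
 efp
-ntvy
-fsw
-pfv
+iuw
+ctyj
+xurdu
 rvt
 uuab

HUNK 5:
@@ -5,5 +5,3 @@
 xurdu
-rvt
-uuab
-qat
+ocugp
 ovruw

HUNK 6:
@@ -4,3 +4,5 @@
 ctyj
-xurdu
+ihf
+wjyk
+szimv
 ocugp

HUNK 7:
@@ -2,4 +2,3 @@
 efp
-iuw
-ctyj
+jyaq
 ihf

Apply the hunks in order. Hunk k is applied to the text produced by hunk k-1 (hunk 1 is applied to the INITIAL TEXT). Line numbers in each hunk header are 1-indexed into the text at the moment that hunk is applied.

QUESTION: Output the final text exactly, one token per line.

Answer: bkt
efp
jyaq
ihf
wjyk
szimv
ocugp
ovruw
gli
fmkx
serpf

Derivation:
Hunk 1: at line 5 remove [jvt,pnmun,iywis] add [mxtiv] -> 11 lines: bkt efp ntvy fsw ivact ttgm mxtiv iigix gli fmkx serpf
Hunk 2: at line 3 remove [ivact,ttgm,mxtiv] add [pfv,rvt,rna] -> 11 lines: bkt efp ntvy fsw pfv rvt rna iigix gli fmkx serpf
Hunk 3: at line 5 remove [rna,iigix] add [uuab,qat,ovruw] -> 12 lines: bkt efp ntvy fsw pfv rvt uuab qat ovruw gli fmkx serpf
Hunk 4: at line 1 remove [ntvy,fsw,pfv] add [iuw,ctyj,xurdu] -> 12 lines: bkt efp iuw ctyj xurdu rvt uuab qat ovruw gli fmkx serpf
Hunk 5: at line 5 remove [rvt,uuab,qat] add [ocugp] -> 10 lines: bkt efp iuw ctyj xurdu ocugp ovruw gli fmkx serpf
Hunk 6: at line 4 remove [xurdu] add [ihf,wjyk,szimv] -> 12 lines: bkt efp iuw ctyj ihf wjyk szimv ocugp ovruw gli fmkx serpf
Hunk 7: at line 2 remove [iuw,ctyj] add [jyaq] -> 11 lines: bkt efp jyaq ihf wjyk szimv ocugp ovruw gli fmkx serpf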